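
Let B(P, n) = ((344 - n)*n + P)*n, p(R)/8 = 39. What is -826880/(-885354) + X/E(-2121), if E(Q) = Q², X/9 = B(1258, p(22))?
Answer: 251335559824/31610236539 ≈ 7.9511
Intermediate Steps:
p(R) = 312 (p(R) = 8*39 = 312)
B(P, n) = n*(P + n*(344 - n)) (B(P, n) = (n*(344 - n) + P)*n = (P + n*(344 - n))*n = n*(P + n*(344 - n)))
X = 31567536 (X = 9*(312*(1258 - 1*312² + 344*312)) = 9*(312*(1258 - 1*97344 + 107328)) = 9*(312*(1258 - 97344 + 107328)) = 9*(312*11242) = 9*3507504 = 31567536)
-826880/(-885354) + X/E(-2121) = -826880/(-885354) + 31567536/((-2121)²) = -826880*(-1/885354) + 31567536/4498641 = 413440/442677 + 31567536*(1/4498641) = 413440/442677 + 501072/71407 = 251335559824/31610236539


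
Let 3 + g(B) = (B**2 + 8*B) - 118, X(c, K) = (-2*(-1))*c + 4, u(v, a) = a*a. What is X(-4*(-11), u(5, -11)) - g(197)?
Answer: -40172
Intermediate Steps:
u(v, a) = a**2
X(c, K) = 4 + 2*c (X(c, K) = 2*c + 4 = 4 + 2*c)
g(B) = -121 + B**2 + 8*B (g(B) = -3 + ((B**2 + 8*B) - 118) = -3 + (-118 + B**2 + 8*B) = -121 + B**2 + 8*B)
X(-4*(-11), u(5, -11)) - g(197) = (4 + 2*(-4*(-11))) - (-121 + 197**2 + 8*197) = (4 + 2*44) - (-121 + 38809 + 1576) = (4 + 88) - 1*40264 = 92 - 40264 = -40172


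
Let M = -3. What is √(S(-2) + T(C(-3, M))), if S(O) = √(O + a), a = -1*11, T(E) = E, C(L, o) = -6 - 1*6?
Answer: √(-12 + I*√13) ≈ 0.51476 + 3.5021*I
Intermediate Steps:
C(L, o) = -12 (C(L, o) = -6 - 6 = -12)
a = -11
S(O) = √(-11 + O) (S(O) = √(O - 11) = √(-11 + O))
√(S(-2) + T(C(-3, M))) = √(√(-11 - 2) - 12) = √(√(-13) - 12) = √(I*√13 - 12) = √(-12 + I*√13)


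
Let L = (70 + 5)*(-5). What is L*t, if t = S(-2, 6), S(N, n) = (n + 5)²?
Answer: -45375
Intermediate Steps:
S(N, n) = (5 + n)²
t = 121 (t = (5 + 6)² = 11² = 121)
L = -375 (L = 75*(-5) = -375)
L*t = -375*121 = -45375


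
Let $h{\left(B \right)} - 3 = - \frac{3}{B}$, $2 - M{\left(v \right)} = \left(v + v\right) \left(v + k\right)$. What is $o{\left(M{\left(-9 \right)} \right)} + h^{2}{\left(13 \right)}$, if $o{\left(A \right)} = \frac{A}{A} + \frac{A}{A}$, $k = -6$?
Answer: $\frac{1634}{169} \approx 9.6686$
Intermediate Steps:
$M{\left(v \right)} = 2 - 2 v \left(-6 + v\right)$ ($M{\left(v \right)} = 2 - \left(v + v\right) \left(v - 6\right) = 2 - 2 v \left(-6 + v\right)$)
$o{\left(A \right)} = 2$ ($o{\left(A \right)} = 1 + 1 = 2$)
$h{\left(B \right)} = 3 - \frac{3}{B}$
$o{\left(M{\left(-9 \right)} \right)} + h^{2}{\left(13 \right)} = 2 + \left(3 - \frac{3}{13}\right)^{2} = 2 + \left(\frac{36}{13}\right)^{2} = 2 + \frac{1296}{169} = \frac{1634}{169}$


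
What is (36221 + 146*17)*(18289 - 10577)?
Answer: 298477536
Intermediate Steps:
(36221 + 146*17)*(18289 - 10577) = (36221 + 2482)*7712 = 38703*7712 = 298477536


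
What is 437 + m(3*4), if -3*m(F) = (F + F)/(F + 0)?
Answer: 1309/3 ≈ 436.33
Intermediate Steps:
m(F) = -⅔ (m(F) = -(F + F)/(3*(F + 0)) = -2*F/(3*F) = -⅓*2 = -⅔)
437 + m(3*4) = 437 - ⅔ = 1309/3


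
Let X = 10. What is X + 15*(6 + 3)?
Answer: 145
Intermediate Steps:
X + 15*(6 + 3) = 10 + 15*(6 + 3) = 10 + 15*9 = 10 + 135 = 145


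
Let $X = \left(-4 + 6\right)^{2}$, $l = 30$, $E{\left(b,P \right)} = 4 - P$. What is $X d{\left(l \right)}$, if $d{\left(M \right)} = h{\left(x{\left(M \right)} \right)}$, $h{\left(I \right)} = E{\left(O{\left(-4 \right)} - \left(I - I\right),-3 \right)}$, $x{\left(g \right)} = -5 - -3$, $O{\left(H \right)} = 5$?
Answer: $28$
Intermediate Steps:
$x{\left(g \right)} = -2$ ($x{\left(g \right)} = -5 + 3 = -2$)
$h{\left(I \right)} = 7$ ($h{\left(I \right)} = 4 - -3 = 4 + 3 = 7$)
$d{\left(M \right)} = 7$
$X = 4$ ($X = 2^{2} = 4$)
$X d{\left(l \right)} = 4 \cdot 7 = 28$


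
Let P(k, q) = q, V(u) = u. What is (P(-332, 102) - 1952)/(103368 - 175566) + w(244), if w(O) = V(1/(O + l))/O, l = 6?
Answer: 56461099/2202039000 ≈ 0.025640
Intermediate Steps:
w(O) = 1/(O*(6 + O)) (w(O) = 1/((O + 6)*O) = 1/((6 + O)*O) = 1/(O*(6 + O)))
(P(-332, 102) - 1952)/(103368 - 175566) + w(244) = (102 - 1952)/(103368 - 175566) + 1/(244*(6 + 244)) = -1850/(-72198) + (1/244)/250 = -1850*(-1/72198) + (1/244)*(1/250) = 925/36099 + 1/61000 = 56461099/2202039000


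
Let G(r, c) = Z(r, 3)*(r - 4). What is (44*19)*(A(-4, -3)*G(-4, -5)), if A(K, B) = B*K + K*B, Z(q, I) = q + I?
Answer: 160512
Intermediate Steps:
Z(q, I) = I + q
A(K, B) = 2*B*K (A(K, B) = B*K + B*K = 2*B*K)
G(r, c) = (-4 + r)*(3 + r) (G(r, c) = (3 + r)*(r - 4) = (3 + r)*(-4 + r) = (-4 + r)*(3 + r))
(44*19)*(A(-4, -3)*G(-4, -5)) = (44*19)*((2*(-3)*(-4))*((-4 - 4)*(3 - 4))) = 836*(24*(-8*(-1))) = 836*(24*8) = 836*192 = 160512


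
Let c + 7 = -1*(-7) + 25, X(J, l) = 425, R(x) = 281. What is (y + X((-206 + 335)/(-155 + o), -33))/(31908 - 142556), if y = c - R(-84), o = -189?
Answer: -169/110648 ≈ -0.0015274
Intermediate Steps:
c = 25 (c = -7 + (-1*(-7) + 25) = -7 + (7 + 25) = -7 + 32 = 25)
y = -256 (y = 25 - 1*281 = 25 - 281 = -256)
(y + X((-206 + 335)/(-155 + o), -33))/(31908 - 142556) = (-256 + 425)/(31908 - 142556) = 169/(-110648) = 169*(-1/110648) = -169/110648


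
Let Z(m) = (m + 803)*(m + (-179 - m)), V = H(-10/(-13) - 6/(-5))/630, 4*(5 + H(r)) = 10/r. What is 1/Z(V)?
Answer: -32256/4636346483 ≈ -6.9572e-6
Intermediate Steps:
H(r) = -5 + 5/(2*r) (H(r) = -5 + (10/r)/4 = -5 + 5/(2*r))
V = -191/32256 (V = (-5 + 5/(2*(-10/(-13) - 6/(-5))))/630 = (-5 + 5/(2*(-10*(-1/13) - 6*(-⅕))))*(1/630) = (-5 + 5/(2*(10/13 + 6/5)))*(1/630) = (-5 + 5/(2*(128/65)))*(1/630) = (-5 + (5/2)*(65/128))*(1/630) = (-5 + 325/256)*(1/630) = -955/256*1/630 = -191/32256 ≈ -0.0059214)
Z(m) = -143737 - 179*m (Z(m) = (803 + m)*(-179) = -143737 - 179*m)
1/Z(V) = 1/(-143737 - 179*(-191/32256)) = 1/(-143737 + 34189/32256) = 1/(-4636346483/32256) = -32256/4636346483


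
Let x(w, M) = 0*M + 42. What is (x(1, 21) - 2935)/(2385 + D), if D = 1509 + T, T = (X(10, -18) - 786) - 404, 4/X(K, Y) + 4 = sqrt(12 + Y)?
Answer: -3584427/3349355 - 2893*I*sqrt(6)/40192260 ≈ -1.0702 - 0.00017631*I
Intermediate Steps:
X(K, Y) = 4/(-4 + sqrt(12 + Y))
T = -1190 + 4/(-4 + I*sqrt(6)) (T = (4/(-4 + sqrt(12 - 18)) - 786) - 404 = (4/(-4 + sqrt(-6)) - 786) - 404 = (4/(-4 + I*sqrt(6)) - 786) - 404 = (-786 + 4/(-4 + I*sqrt(6))) - 404 = -1190 + 4/(-4 + I*sqrt(6)) ≈ -1190.7 - 0.44536*I)
x(w, M) = 42 (x(w, M) = 0 + 42 = 42)
D = 3501/11 - 2*I*sqrt(6)/11 (D = 1509 + (-13098/11 - 2*I*sqrt(6)/11) = 3501/11 - 2*I*sqrt(6)/11 ≈ 318.27 - 0.44536*I)
(x(1, 21) - 2935)/(2385 + D) = (42 - 2935)/(2385 + (3501/11 - 2*I*sqrt(6)/11)) = -2893/(29736/11 - 2*I*sqrt(6)/11)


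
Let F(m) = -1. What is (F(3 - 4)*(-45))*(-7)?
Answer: -315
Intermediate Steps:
(F(3 - 4)*(-45))*(-7) = -1*(-45)*(-7) = 45*(-7) = -315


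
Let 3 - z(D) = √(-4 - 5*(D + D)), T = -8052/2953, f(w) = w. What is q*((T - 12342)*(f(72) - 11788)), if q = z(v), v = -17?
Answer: 1281284418744/2953 - 427094806248*√166/2953 ≈ -1.4295e+9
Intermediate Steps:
T = -8052/2953 (T = -8052*1/2953 = -8052/2953 ≈ -2.7267)
z(D) = 3 - √(-4 - 10*D) (z(D) = 3 - √(-4 - 5*(D + D)) = 3 - √(-4 - 10*D))
q = 3 - √166 (q = 3 - √(-4 - 10*(-17)) = 3 - √(-4 + 170) = 3 - √166 ≈ -9.8841)
q*((T - 12342)*(f(72) - 11788)) = (3 - √166)*((-8052/2953 - 12342)*(72 - 11788)) = (3 - √166)*(-36453978/2953*(-11716)) = (3 - √166)*(427094806248/2953) = 1281284418744/2953 - 427094806248*√166/2953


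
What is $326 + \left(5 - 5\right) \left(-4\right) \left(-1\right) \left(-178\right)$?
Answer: $326$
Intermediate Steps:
$326 + \left(5 - 5\right) \left(-4\right) \left(-1\right) \left(-178\right) = 326 + 0 \left(-4\right) \left(-1\right) \left(-178\right) = 326 + 0 \left(-1\right) \left(-178\right) = 326 + 0 \left(-178\right) = 326 + 0 = 326$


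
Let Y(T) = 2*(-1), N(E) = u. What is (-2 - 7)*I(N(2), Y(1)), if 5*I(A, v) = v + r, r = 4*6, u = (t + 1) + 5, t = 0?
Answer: -198/5 ≈ -39.600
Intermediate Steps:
u = 6 (u = (0 + 1) + 5 = 1 + 5 = 6)
N(E) = 6
r = 24
Y(T) = -2
I(A, v) = 24/5 + v/5 (I(A, v) = (v + 24)/5 = (24 + v)/5 = 24/5 + v/5)
(-2 - 7)*I(N(2), Y(1)) = (-2 - 7)*(24/5 + (1/5)*(-2)) = -9*(24/5 - 2/5) = -9*22/5 = -198/5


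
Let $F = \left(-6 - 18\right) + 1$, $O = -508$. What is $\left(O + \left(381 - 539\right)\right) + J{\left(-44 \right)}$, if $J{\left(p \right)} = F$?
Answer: $-689$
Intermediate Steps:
$F = -23$ ($F = -24 + 1 = -23$)
$J{\left(p \right)} = -23$
$\left(O + \left(381 - 539\right)\right) + J{\left(-44 \right)} = \left(-508 + \left(381 - 539\right)\right) - 23 = \left(-508 - 158\right) - 23 = -666 - 23 = -689$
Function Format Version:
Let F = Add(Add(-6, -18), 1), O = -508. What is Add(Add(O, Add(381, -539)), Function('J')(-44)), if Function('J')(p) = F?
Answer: -689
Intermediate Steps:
F = -23 (F = Add(-24, 1) = -23)
Function('J')(p) = -23
Add(Add(O, Add(381, -539)), Function('J')(-44)) = Add(Add(-508, Add(381, -539)), -23) = Add(Add(-508, -158), -23) = Add(-666, -23) = -689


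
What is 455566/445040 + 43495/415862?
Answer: 52202400673/46268806120 ≈ 1.1282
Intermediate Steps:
455566/445040 + 43495/415862 = 455566*(1/445040) + 43495*(1/415862) = 227783/222520 + 43495/415862 = 52202400673/46268806120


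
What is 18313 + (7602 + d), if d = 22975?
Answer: 48890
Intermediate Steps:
18313 + (7602 + d) = 18313 + (7602 + 22975) = 18313 + 30577 = 48890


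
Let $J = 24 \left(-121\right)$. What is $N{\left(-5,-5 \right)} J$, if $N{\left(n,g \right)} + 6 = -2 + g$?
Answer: $37752$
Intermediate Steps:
$N{\left(n,g \right)} = -8 + g$ ($N{\left(n,g \right)} = -6 + \left(-2 + g\right) = -8 + g$)
$J = -2904$
$N{\left(-5,-5 \right)} J = \left(-8 - 5\right) \left(-2904\right) = \left(-13\right) \left(-2904\right) = 37752$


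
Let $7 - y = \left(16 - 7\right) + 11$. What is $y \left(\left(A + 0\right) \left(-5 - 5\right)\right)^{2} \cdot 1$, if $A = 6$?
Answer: $-46800$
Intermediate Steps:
$y = -13$ ($y = 7 - \left(\left(16 - 7\right) + 11\right) = 7 - \left(9 + 11\right) = 7 - 20 = -13$)
$y \left(\left(A + 0\right) \left(-5 - 5\right)\right)^{2} \cdot 1 = - 13 \left(\left(6 + 0\right) \left(-5 - 5\right)\right)^{2} \cdot 1 = - 13 \left(6 \left(-10\right)\right)^{2} \cdot 1 = - 13 \left(-60\right)^{2} \cdot 1 = \left(-13\right) 3600 \cdot 1 = \left(-46800\right) 1 = -46800$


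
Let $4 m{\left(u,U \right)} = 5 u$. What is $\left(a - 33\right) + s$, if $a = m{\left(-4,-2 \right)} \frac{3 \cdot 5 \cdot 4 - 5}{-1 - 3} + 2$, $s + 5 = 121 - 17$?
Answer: $\frac{547}{4} \approx 136.75$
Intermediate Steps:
$m{\left(u,U \right)} = \frac{5 u}{4}$
$s = 99$ ($s = -5 + \left(121 - 17\right) = -5 + 104 = 99$)
$a = \frac{283}{4}$ ($a = \frac{5}{4} \left(-4\right) \frac{3 \cdot 5 \cdot 4 - 5}{-1 - 3} + 2 = - 5 \frac{15 \cdot 4 - 5}{-4} + 2 = - 5 \left(60 - 5\right) \left(- \frac{1}{4}\right) + 2 = - 5 \cdot 55 \left(- \frac{1}{4}\right) + 2 = \left(-5\right) \left(- \frac{55}{4}\right) + 2 = \frac{275}{4} + 2 = \frac{283}{4} \approx 70.75$)
$\left(a - 33\right) + s = \left(\frac{283}{4} - 33\right) + 99 = \frac{151}{4} + 99 = \frac{547}{4}$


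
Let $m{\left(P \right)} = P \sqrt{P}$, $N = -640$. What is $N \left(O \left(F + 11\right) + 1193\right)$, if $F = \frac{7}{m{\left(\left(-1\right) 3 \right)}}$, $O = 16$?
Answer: $-876160 - \frac{71680 i \sqrt{3}}{9} \approx -8.7616 \cdot 10^{5} - 13795.0 i$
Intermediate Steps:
$m{\left(P \right)} = P^{\frac{3}{2}}$
$F = \frac{7 i \sqrt{3}}{9}$ ($F = \frac{7}{\left(\left(-1\right) 3\right)^{\frac{3}{2}}} = \frac{7}{\left(-3\right)^{\frac{3}{2}}} = \frac{7}{\left(-3\right) i \sqrt{3}} = 7 \frac{i \sqrt{3}}{9} = \frac{7 i \sqrt{3}}{9} \approx 1.3472 i$)
$N \left(O \left(F + 11\right) + 1193\right) = - 640 \left(16 \left(\frac{7 i \sqrt{3}}{9} + 11\right) + 1193\right) = - 640 \left(16 \left(11 + \frac{7 i \sqrt{3}}{9}\right) + 1193\right) = - 640 \left(\left(176 + \frac{112 i \sqrt{3}}{9}\right) + 1193\right) = - 640 \left(1369 + \frac{112 i \sqrt{3}}{9}\right) = -876160 - \frac{71680 i \sqrt{3}}{9}$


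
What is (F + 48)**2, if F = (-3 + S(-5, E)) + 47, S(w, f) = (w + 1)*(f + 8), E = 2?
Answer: 2704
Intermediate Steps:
S(w, f) = (1 + w)*(8 + f)
F = 4 (F = (-3 + (8 + 2 + 8*(-5) + 2*(-5))) + 47 = (-3 + (8 + 2 - 40 - 10)) + 47 = (-3 - 40) + 47 = -43 + 47 = 4)
(F + 48)**2 = (4 + 48)**2 = 52**2 = 2704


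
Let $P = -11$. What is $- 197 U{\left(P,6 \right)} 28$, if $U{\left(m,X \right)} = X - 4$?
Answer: $-11032$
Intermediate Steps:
$U{\left(m,X \right)} = -4 + X$ ($U{\left(m,X \right)} = X - 4 = -4 + X$)
$- 197 U{\left(P,6 \right)} 28 = - 197 \left(-4 + 6\right) 28 = \left(-197\right) 2 \cdot 28 = \left(-394\right) 28 = -11032$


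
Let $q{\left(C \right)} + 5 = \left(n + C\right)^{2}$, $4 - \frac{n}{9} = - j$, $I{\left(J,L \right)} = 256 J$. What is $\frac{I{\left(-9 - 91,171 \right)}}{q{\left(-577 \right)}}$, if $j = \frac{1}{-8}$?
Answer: $- \frac{1638400}{18809249} \approx -0.087106$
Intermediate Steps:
$j = - \frac{1}{8} \approx -0.125$
$n = \frac{279}{8}$ ($n = 36 - 9 \left(\left(-1\right) \left(- \frac{1}{8}\right)\right) = 36 - \frac{9}{8} = \frac{279}{8} \approx 34.875$)
$q{\left(C \right)} = -5 + \left(\frac{279}{8} + C\right)^{2}$
$\frac{I{\left(-9 - 91,171 \right)}}{q{\left(-577 \right)}} = \frac{256 \left(-9 - 91\right)}{-5 + \frac{\left(279 + 8 \left(-577\right)\right)^{2}}{64}} = \frac{256 \left(-9 - 91\right)}{-5 + \frac{\left(279 - 4616\right)^{2}}{64}} = \frac{256 \left(-100\right)}{-5 + \frac{\left(-4337\right)^{2}}{64}} = - \frac{25600}{-5 + \frac{1}{64} \cdot 18809569} = - \frac{25600}{-5 + \frac{18809569}{64}} = - \frac{25600}{\frac{18809249}{64}} = \left(-25600\right) \frac{64}{18809249} = - \frac{1638400}{18809249}$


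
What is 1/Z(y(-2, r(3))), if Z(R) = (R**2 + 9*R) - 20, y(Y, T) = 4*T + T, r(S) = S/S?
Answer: 1/50 ≈ 0.020000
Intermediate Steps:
r(S) = 1
y(Y, T) = 5*T
Z(R) = -20 + R**2 + 9*R
1/Z(y(-2, r(3))) = 1/(-20 + (5*1)**2 + 9*(5*1)) = 1/(-20 + 5**2 + 9*5) = 1/(-20 + 25 + 45) = 1/50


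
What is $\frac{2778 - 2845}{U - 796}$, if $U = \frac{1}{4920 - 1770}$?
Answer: $\frac{211050}{2507399} \approx 0.084171$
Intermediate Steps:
$U = \frac{1}{3150} \approx 0.00031746$
$\frac{2778 - 2845}{U - 796} = \frac{2778 - 2845}{\frac{1}{3150} - 796} = - \frac{67}{- \frac{2507399}{3150}} = \left(-67\right) \left(- \frac{3150}{2507399}\right) = \frac{211050}{2507399}$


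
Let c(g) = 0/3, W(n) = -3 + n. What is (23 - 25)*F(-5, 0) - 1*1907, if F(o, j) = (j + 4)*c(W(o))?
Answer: -1907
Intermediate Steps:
c(g) = 0 (c(g) = 0*(⅓) = 0)
F(o, j) = 0 (F(o, j) = (j + 4)*0 = (4 + j)*0 = 0)
(23 - 25)*F(-5, 0) - 1*1907 = (23 - 25)*0 - 1*1907 = -2*0 - 1907 = 0 - 1907 = -1907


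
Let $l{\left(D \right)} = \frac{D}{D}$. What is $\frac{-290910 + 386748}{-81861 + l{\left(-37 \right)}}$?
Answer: $- \frac{47919}{40930} \approx -1.1708$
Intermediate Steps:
$l{\left(D \right)} = 1$
$\frac{-290910 + 386748}{-81861 + l{\left(-37 \right)}} = \frac{-290910 + 386748}{-81861 + 1} = \frac{95838}{-81860} = 95838 \left(- \frac{1}{81860}\right) = - \frac{47919}{40930}$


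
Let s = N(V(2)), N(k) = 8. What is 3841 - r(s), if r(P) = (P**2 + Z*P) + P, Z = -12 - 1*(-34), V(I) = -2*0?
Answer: 3593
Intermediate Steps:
V(I) = 0
Z = 22 (Z = -12 + 34 = 22)
s = 8
r(P) = P**2 + 23*P (r(P) = (P**2 + 22*P) + P = P**2 + 23*P)
3841 - r(s) = 3841 - 8*(23 + 8) = 3841 - 8*31 = 3841 - 1*248 = 3841 - 248 = 3593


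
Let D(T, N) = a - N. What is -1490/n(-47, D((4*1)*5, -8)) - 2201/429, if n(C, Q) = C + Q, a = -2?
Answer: 548969/17589 ≈ 31.211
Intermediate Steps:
D(T, N) = -2 - N
-1490/n(-47, D((4*1)*5, -8)) - 2201/429 = -1490/(-47 + (-2 - 1*(-8))) - 2201/429 = -1490/(-47 + (-2 + 8)) - 2201*1/429 = -1490/(-47 + 6) - 2201/429 = -1490/(-41) - 2201/429 = -1490*(-1/41) - 2201/429 = 1490/41 - 2201/429 = 548969/17589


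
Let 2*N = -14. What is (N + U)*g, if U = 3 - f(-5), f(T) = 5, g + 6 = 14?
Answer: -72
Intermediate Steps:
g = 8 (g = -6 + 14 = 8)
N = -7 (N = (1/2)*(-14) = -7)
U = -2 (U = 3 - 1*5 = 3 - 5 = -2)
(N + U)*g = (-7 - 2)*8 = -9*8 = -72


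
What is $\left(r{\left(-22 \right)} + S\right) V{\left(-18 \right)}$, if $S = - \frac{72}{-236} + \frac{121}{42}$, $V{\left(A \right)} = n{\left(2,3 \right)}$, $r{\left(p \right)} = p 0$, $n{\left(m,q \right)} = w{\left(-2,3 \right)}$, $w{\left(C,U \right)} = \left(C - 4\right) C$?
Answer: $\frac{15790}{413} \approx 38.232$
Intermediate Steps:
$w{\left(C,U \right)} = C \left(-4 + C\right)$ ($w{\left(C,U \right)} = \left(-4 + C\right) C = C \left(-4 + C\right)$)
$n{\left(m,q \right)} = 12$ ($n{\left(m,q \right)} = - 2 \left(-4 - 2\right) = \left(-2\right) \left(-6\right) = 12$)
$r{\left(p \right)} = 0$
$V{\left(A \right)} = 12$
$S = \frac{7895}{2478}$ ($S = \left(-72\right) \left(- \frac{1}{236}\right) + 121 \cdot \frac{1}{42} = \frac{18}{59} + \frac{121}{42} = \frac{7895}{2478} \approx 3.186$)
$\left(r{\left(-22 \right)} + S\right) V{\left(-18 \right)} = \left(0 + \frac{7895}{2478}\right) 12 = \frac{7895}{2478} \cdot 12 = \frac{15790}{413}$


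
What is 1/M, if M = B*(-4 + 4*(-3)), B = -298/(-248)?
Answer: -31/596 ≈ -0.052013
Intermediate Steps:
B = 149/124 (B = -298*(-1/248) = 149/124 ≈ 1.2016)
M = -596/31 (M = 149*(-4 + 4*(-3))/124 = 149*(-4 - 12)/124 = (149/124)*(-16) = -596/31 ≈ -19.226)
1/M = 1/(-596/31) = -31/596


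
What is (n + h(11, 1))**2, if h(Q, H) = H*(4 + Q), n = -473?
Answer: 209764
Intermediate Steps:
(n + h(11, 1))**2 = (-473 + 1*(4 + 11))**2 = (-473 + 1*15)**2 = (-473 + 15)**2 = (-458)**2 = 209764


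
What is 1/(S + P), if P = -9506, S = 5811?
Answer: -1/3695 ≈ -0.00027064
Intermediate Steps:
1/(S + P) = 1/(5811 - 9506) = 1/(-3695) = -1/3695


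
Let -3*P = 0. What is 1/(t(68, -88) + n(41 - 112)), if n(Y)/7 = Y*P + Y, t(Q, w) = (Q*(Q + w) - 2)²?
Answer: 1/1854547 ≈ 5.3921e-7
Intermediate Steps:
P = 0 (P = -⅓*0 = 0)
t(Q, w) = (-2 + Q*(Q + w))²
n(Y) = 7*Y (n(Y) = 7*(Y*0 + Y) = 7*(0 + Y) = 7*Y)
1/(t(68, -88) + n(41 - 112)) = 1/((-2 + 68² + 68*(-88))² + 7*(41 - 112)) = 1/((-2 + 4624 - 5984)² + 7*(-71)) = 1/((-1362)² - 497) = 1/(1855044 - 497) = 1/1854547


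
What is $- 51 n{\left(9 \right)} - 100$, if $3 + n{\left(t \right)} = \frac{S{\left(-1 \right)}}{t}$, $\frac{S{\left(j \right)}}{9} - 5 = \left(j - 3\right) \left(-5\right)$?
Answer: $-1222$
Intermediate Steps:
$S{\left(j \right)} = 180 - 45 j$ ($S{\left(j \right)} = 45 + 9 \left(j - 3\right) \left(-5\right) = 45 + 9 \left(-3 + j\right) \left(-5\right) = 45 + 9 \left(15 - 5 j\right) = 45 - \left(-135 + 45 j\right) = 180 - 45 j$)
$n{\left(t \right)} = -3 + \frac{225}{t}$ ($n{\left(t \right)} = -3 + \frac{180 - -45}{t} = -3 + \frac{180 + 45}{t} = -3 + \frac{225}{t}$)
$- 51 n{\left(9 \right)} - 100 = - 51 \left(-3 + \frac{225}{9}\right) - 100 = - 51 \left(-3 + 225 \cdot \frac{1}{9}\right) - 100 = - 51 \left(-3 + 25\right) - 100 = \left(-51\right) 22 - 100 = -1122 - 100 = -1222$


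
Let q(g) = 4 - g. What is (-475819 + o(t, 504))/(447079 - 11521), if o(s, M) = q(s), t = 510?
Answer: -158775/145186 ≈ -1.0936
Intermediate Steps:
o(s, M) = 4 - s
(-475819 + o(t, 504))/(447079 - 11521) = (-475819 + (4 - 1*510))/(447079 - 11521) = (-475819 + (4 - 510))/435558 = (-475819 - 506)*(1/435558) = -476325*1/435558 = -158775/145186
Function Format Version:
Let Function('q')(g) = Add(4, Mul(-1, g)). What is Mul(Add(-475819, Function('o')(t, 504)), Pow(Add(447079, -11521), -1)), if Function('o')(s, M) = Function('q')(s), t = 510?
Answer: Rational(-158775, 145186) ≈ -1.0936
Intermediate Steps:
Function('o')(s, M) = Add(4, Mul(-1, s))
Mul(Add(-475819, Function('o')(t, 504)), Pow(Add(447079, -11521), -1)) = Mul(Add(-475819, Add(4, Mul(-1, 510))), Pow(Add(447079, -11521), -1)) = Mul(Add(-475819, Add(4, -510)), Pow(435558, -1)) = Mul(Add(-475819, -506), Rational(1, 435558)) = Mul(-476325, Rational(1, 435558)) = Rational(-158775, 145186)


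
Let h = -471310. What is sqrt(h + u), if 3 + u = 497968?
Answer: sqrt(26655) ≈ 163.26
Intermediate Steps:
u = 497965 (u = -3 + 497968 = 497965)
sqrt(h + u) = sqrt(-471310 + 497965) = sqrt(26655)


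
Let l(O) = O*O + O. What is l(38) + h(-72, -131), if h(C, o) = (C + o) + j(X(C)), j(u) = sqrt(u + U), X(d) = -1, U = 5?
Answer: 1281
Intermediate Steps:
j(u) = sqrt(5 + u) (j(u) = sqrt(u + 5) = sqrt(5 + u))
l(O) = O + O**2 (l(O) = O**2 + O = O + O**2)
h(C, o) = 2 + C + o (h(C, o) = (C + o) + sqrt(5 - 1) = (C + o) + sqrt(4) = (C + o) + 2 = 2 + C + o)
l(38) + h(-72, -131) = 38*(1 + 38) + (2 - 72 - 131) = 38*39 - 201 = 1482 - 201 = 1281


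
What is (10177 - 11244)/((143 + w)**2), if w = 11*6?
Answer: -97/3971 ≈ -0.024427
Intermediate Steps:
w = 66
(10177 - 11244)/((143 + w)**2) = (10177 - 11244)/((143 + 66)**2) = -1067/(209**2) = -1067/43681 = -1067*1/43681 = -97/3971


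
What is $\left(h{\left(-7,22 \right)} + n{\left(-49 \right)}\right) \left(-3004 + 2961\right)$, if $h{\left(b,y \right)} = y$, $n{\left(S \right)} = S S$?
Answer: $-104189$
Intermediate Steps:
$n{\left(S \right)} = S^{2}$
$\left(h{\left(-7,22 \right)} + n{\left(-49 \right)}\right) \left(-3004 + 2961\right) = \left(22 + \left(-49\right)^{2}\right) \left(-3004 + 2961\right) = \left(22 + 2401\right) \left(-43\right) = 2423 \left(-43\right) = -104189$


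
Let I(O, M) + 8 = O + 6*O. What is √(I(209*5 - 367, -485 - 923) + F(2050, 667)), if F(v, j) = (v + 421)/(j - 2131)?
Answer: √2537829726/732 ≈ 68.821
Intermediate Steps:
F(v, j) = (421 + v)/(-2131 + j)
I(O, M) = -8 + 7*O (I(O, M) = -8 + (O + 6*O) = -8 + 7*O)
√(I(209*5 - 367, -485 - 923) + F(2050, 667)) = √((-8 + 7*(209*5 - 367)) + (421 + 2050)/(-2131 + 667)) = √((-8 + 7*(1045 - 367)) + 2471/(-1464)) = √((-8 + 7*678) - 1/1464*2471) = √((-8 + 4746) - 2471/1464) = √(4738 - 2471/1464) = √(6933961/1464) = √2537829726/732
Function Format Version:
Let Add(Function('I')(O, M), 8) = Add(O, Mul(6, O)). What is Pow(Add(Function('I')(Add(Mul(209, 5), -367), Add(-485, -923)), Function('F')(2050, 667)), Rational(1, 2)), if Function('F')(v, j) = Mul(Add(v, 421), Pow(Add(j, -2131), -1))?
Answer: Mul(Rational(1, 732), Pow(2537829726, Rational(1, 2))) ≈ 68.821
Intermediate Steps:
Function('F')(v, j) = Mul(Pow(Add(-2131, j), -1), Add(421, v)) (Function('F')(v, j) = Mul(Add(421, v), Pow(Add(-2131, j), -1)) = Mul(Pow(Add(-2131, j), -1), Add(421, v)))
Function('I')(O, M) = Add(-8, Mul(7, O)) (Function('I')(O, M) = Add(-8, Add(O, Mul(6, O))) = Add(-8, Mul(7, O)))
Pow(Add(Function('I')(Add(Mul(209, 5), -367), Add(-485, -923)), Function('F')(2050, 667)), Rational(1, 2)) = Pow(Add(Add(-8, Mul(7, Add(Mul(209, 5), -367))), Mul(Pow(Add(-2131, 667), -1), Add(421, 2050))), Rational(1, 2)) = Pow(Add(Add(-8, Mul(7, Add(1045, -367))), Mul(Pow(-1464, -1), 2471)), Rational(1, 2)) = Pow(Add(Add(-8, Mul(7, 678)), Mul(Rational(-1, 1464), 2471)), Rational(1, 2)) = Pow(Add(Add(-8, 4746), Rational(-2471, 1464)), Rational(1, 2)) = Pow(Add(4738, Rational(-2471, 1464)), Rational(1, 2)) = Pow(Rational(6933961, 1464), Rational(1, 2)) = Mul(Rational(1, 732), Pow(2537829726, Rational(1, 2)))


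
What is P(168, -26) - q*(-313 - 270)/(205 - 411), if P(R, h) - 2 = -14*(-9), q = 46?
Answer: -225/103 ≈ -2.1845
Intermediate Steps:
P(R, h) = 128 (P(R, h) = 2 - 14*(-9) = 2 + 126 = 128)
P(168, -26) - q*(-313 - 270)/(205 - 411) = 128 - 46*(-313 - 270)/(205 - 411) = 128 - 46*(-583/(-206)) = 128 - 46*(-583*(-1/206)) = 128 - 46*583/206 = 128 - 1*13409/103 = 128 - 13409/103 = -225/103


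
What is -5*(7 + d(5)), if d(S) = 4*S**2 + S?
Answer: -560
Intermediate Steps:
d(S) = S + 4*S**2
-5*(7 + d(5)) = -5*(7 + 5*(1 + 4*5)) = -5*(7 + 5*(1 + 20)) = -5*(7 + 5*21) = -5*(7 + 105) = -5*112 = -560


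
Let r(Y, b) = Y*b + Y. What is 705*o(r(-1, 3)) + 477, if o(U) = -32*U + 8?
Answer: 96357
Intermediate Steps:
r(Y, b) = Y + Y*b
o(U) = 8 - 32*U
705*o(r(-1, 3)) + 477 = 705*(8 - (-32)*(1 + 3)) + 477 = 705*(8 - (-32)*4) + 477 = 705*(8 - 32*(-4)) + 477 = 705*(8 + 128) + 477 = 705*136 + 477 = 95880 + 477 = 96357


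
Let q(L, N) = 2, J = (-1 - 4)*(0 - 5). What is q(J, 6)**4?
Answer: 16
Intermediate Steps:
J = 25 (J = -5*(-5) = 25)
q(J, 6)**4 = 2**4 = 16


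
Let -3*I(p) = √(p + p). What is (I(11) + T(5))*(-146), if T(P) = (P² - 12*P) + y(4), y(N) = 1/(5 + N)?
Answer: 45844/9 + 146*√22/3 ≈ 5322.0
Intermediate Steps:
I(p) = -√2*√p/3 (I(p) = -√(p + p)/3 = -√2*√p/3)
T(P) = ⅑ + P² - 12*P (T(P) = (P² - 12*P) + 1/(5 + 4) = (P² - 12*P) + 1/9 = (P² - 12*P) + ⅑ = ⅑ + P² - 12*P)
(I(11) + T(5))*(-146) = (-√2*√11/3 + (⅑ + 5² - 12*5))*(-146) = (-√22/3 + (⅑ + 25 - 60))*(-146) = (-√22/3 - 314/9)*(-146) = (-314/9 - √22/3)*(-146) = 45844/9 + 146*√22/3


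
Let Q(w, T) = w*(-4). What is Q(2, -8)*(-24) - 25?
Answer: 167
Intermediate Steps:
Q(w, T) = -4*w
Q(2, -8)*(-24) - 25 = -4*2*(-24) - 25 = -8*(-24) - 25 = 192 - 25 = 167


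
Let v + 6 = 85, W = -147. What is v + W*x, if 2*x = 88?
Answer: -6389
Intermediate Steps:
x = 44 (x = (½)*88 = 44)
v = 79 (v = -6 + 85 = 79)
v + W*x = 79 - 147*44 = 79 - 6468 = -6389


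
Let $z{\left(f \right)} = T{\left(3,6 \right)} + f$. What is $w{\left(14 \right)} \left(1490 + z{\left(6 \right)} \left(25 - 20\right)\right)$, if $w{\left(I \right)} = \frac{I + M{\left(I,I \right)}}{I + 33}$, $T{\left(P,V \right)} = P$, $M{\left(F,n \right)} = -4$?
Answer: $\frac{15350}{47} \approx 326.6$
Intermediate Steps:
$z{\left(f \right)} = 3 + f$
$w{\left(I \right)} = \frac{-4 + I}{33 + I}$ ($w{\left(I \right)} = \frac{I - 4}{I + 33} = \frac{-4 + I}{33 + I}$)
$w{\left(14 \right)} \left(1490 + z{\left(6 \right)} \left(25 - 20\right)\right) = \frac{-4 + 14}{33 + 14} \left(1490 + \left(3 + 6\right) \left(25 - 20\right)\right) = \frac{1}{47} \cdot 10 \left(1490 + 9 \cdot 5\right) = \frac{1}{47} \cdot 10 \left(1490 + 45\right) = \frac{10}{47} \cdot 1535 = \frac{15350}{47}$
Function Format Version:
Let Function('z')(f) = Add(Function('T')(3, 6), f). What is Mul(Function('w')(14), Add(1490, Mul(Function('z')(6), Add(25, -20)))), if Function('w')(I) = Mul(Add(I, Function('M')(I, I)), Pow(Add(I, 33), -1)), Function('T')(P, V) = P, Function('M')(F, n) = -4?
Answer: Rational(15350, 47) ≈ 326.60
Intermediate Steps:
Function('z')(f) = Add(3, f)
Function('w')(I) = Mul(Pow(Add(33, I), -1), Add(-4, I)) (Function('w')(I) = Mul(Add(I, -4), Pow(Add(I, 33), -1)) = Mul(Add(-4, I), Pow(Add(33, I), -1)) = Mul(Pow(Add(33, I), -1), Add(-4, I)))
Mul(Function('w')(14), Add(1490, Mul(Function('z')(6), Add(25, -20)))) = Mul(Mul(Pow(Add(33, 14), -1), Add(-4, 14)), Add(1490, Mul(Add(3, 6), Add(25, -20)))) = Mul(Mul(Pow(47, -1), 10), Add(1490, Mul(9, 5))) = Mul(Mul(Rational(1, 47), 10), Add(1490, 45)) = Mul(Rational(10, 47), 1535) = Rational(15350, 47)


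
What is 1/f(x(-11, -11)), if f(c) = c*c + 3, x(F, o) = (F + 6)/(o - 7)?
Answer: 324/997 ≈ 0.32498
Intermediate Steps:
x(F, o) = (6 + F)/(-7 + o)
f(c) = 3 + c² (f(c) = c² + 3 = 3 + c²)
1/f(x(-11, -11)) = 1/(3 + ((6 - 11)/(-7 - 11))²) = 1/(3 + (-5/(-18))²) = 1/(3 + (-1/18*(-5))²) = 1/(3 + (5/18)²) = 1/(3 + 25/324) = 1/(997/324) = 324/997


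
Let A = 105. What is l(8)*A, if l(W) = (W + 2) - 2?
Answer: 840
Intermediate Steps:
l(W) = W (l(W) = (2 + W) - 2 = W)
l(8)*A = 8*105 = 840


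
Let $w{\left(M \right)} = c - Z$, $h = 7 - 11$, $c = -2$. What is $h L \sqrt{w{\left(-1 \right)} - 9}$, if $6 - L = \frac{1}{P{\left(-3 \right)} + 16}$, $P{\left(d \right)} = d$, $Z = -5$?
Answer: $- \frac{308 i \sqrt{6}}{13} \approx - 58.034 i$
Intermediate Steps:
$h = -4$ ($h = 7 - 11 = -4$)
$w{\left(M \right)} = 3$ ($w{\left(M \right)} = -2 - -5 = -2 + 5 = 3$)
$L = \frac{77}{13}$ ($L = 6 - \frac{1}{-3 + 16} = 6 - \frac{1}{13} = \frac{77}{13} \approx 5.9231$)
$h L \sqrt{w{\left(-1 \right)} - 9} = \left(-4\right) \frac{77}{13} \sqrt{3 - 9} = - \frac{308 \sqrt{-6}}{13} = - \frac{308 i \sqrt{6}}{13}$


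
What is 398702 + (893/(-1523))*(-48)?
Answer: 607266010/1523 ≈ 3.9873e+5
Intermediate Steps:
398702 + (893/(-1523))*(-48) = 398702 + (893*(-1/1523))*(-48) = 398702 - 893/1523*(-48) = 398702 + 42864/1523 = 607266010/1523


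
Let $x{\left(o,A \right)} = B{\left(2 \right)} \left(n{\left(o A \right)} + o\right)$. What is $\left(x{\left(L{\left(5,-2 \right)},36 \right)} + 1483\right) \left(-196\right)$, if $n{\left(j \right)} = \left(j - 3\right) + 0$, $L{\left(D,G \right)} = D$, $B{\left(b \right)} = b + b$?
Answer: $-433356$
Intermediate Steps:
$B{\left(b \right)} = 2 b$
$n{\left(j \right)} = -3 + j$ ($n{\left(j \right)} = \left(-3 + j\right) + 0 = -3 + j$)
$x{\left(o,A \right)} = -12 + 4 o + 4 A o$ ($x{\left(o,A \right)} = 2 \cdot 2 \left(\left(-3 + o A\right) + o\right) = 4 \left(\left(-3 + A o\right) + o\right) = 4 \left(-3 + o + A o\right) = -12 + 4 o + 4 A o$)
$\left(x{\left(L{\left(5,-2 \right)},36 \right)} + 1483\right) \left(-196\right) = \left(\left(-12 + 4 \cdot 5 + 4 \cdot 36 \cdot 5\right) + 1483\right) \left(-196\right) = \left(\left(-12 + 20 + 720\right) + 1483\right) \left(-196\right) = \left(728 + 1483\right) \left(-196\right) = 2211 \left(-196\right) = -433356$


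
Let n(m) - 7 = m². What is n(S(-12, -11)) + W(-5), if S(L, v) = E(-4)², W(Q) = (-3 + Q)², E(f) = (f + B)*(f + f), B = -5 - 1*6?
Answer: 207360071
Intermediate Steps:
B = -11 (B = -5 - 6 = -11)
E(f) = 2*f*(-11 + f) (E(f) = (f - 11)*(f + f) = (-11 + f)*(2*f) = 2*f*(-11 + f))
S(L, v) = 14400 (S(L, v) = (2*(-4)*(-11 - 4))² = (2*(-4)*(-15))² = 120² = 14400)
n(m) = 7 + m²
n(S(-12, -11)) + W(-5) = (7 + 14400²) + (-3 - 5)² = (7 + 207360000) + (-8)² = 207360007 + 64 = 207360071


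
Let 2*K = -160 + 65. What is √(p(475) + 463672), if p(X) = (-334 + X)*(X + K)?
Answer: √2095798/2 ≈ 723.84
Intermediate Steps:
K = -95/2 (K = (-160 + 65)/2 = (½)*(-95) = -95/2 ≈ -47.500)
p(X) = (-334 + X)*(-95/2 + X) (p(X) = (-334 + X)*(X - 95/2) = (-334 + X)*(-95/2 + X))
√(p(475) + 463672) = √((15865 + 475² - 763/2*475) + 463672) = √((15865 + 225625 - 362425/2) + 463672) = √(120555/2 + 463672) = √(1047899/2) = √2095798/2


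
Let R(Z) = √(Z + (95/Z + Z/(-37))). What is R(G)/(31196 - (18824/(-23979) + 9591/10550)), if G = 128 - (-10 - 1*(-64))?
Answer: 126489225*√401302/291999720462007 ≈ 0.00027441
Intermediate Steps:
G = 74 (G = 128 - (-10 + 64) = 128 - 1*54 = 128 - 54 = 74)
R(Z) = √(95/Z + 36*Z/37) (R(Z) = √(Z + (95/Z + Z*(-1/37))) = √(Z + (95/Z - Z/37)) = √(95/Z + 36*Z/37))
R(G)/(31196 - (18824/(-23979) + 9591/10550)) = (√(1332*74 + 130055/74)/37)/(31196 - (18824/(-23979) + 9591/10550)) = (√(98568 + 130055*(1/74))/37)/(31196 - (18824*(-1/23979) + 9591*(1/10550))) = (√(98568 + 3515/2)/37)/(31196 - (-18824/23979 + 9591/10550)) = (√(200651/2)/37)/(31196 - 1*31389389/252978450) = ((√401302/2)/37)/(31196 - 31389389/252978450) = (√401302/74)/(7891884336811/252978450) = (√401302/74)*(252978450/7891884336811) = 126489225*√401302/291999720462007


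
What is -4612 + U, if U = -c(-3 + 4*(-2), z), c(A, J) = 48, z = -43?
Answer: -4660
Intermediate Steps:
U = -48 (U = -1*48 = -48)
-4612 + U = -4612 - 48 = -4660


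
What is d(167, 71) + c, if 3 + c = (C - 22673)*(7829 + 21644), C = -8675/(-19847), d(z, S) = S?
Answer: -13262328628792/19847 ≈ -6.6823e+8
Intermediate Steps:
C = 8675/19847 (C = -8675*(-1/19847) = 8675/19847 ≈ 0.43709)
c = -13262330037929/19847 (c = -3 + (8675/19847 - 22673)*(7829 + 21644) = -3 - 449982356/19847*29473 = -3 - 13262329978388/19847 = -13262330037929/19847 ≈ -6.6823e+8)
d(167, 71) + c = 71 - 13262330037929/19847 = -13262328628792/19847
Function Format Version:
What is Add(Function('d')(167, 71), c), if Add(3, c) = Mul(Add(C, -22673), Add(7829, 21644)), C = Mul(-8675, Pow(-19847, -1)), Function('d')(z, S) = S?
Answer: Rational(-13262328628792, 19847) ≈ -6.6823e+8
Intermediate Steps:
C = Rational(8675, 19847) (C = Mul(-8675, Rational(-1, 19847)) = Rational(8675, 19847) ≈ 0.43709)
c = Rational(-13262330037929, 19847) (c = Add(-3, Mul(Add(Rational(8675, 19847), -22673), Add(7829, 21644))) = Add(-3, Mul(Rational(-449982356, 19847), 29473)) = Add(-3, Rational(-13262329978388, 19847)) = Rational(-13262330037929, 19847) ≈ -6.6823e+8)
Add(Function('d')(167, 71), c) = Add(71, Rational(-13262330037929, 19847)) = Rational(-13262328628792, 19847)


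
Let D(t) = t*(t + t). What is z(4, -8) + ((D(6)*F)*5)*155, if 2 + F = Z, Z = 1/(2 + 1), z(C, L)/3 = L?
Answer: -93024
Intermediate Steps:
z(C, L) = 3*L
Z = 1/3 ≈ 0.33333
D(t) = 2*t**2 (D(t) = t*(2*t) = 2*t**2)
F = -5/3 (F = -2 + 1/3 = -5/3 ≈ -1.6667)
z(4, -8) + ((D(6)*F)*5)*155 = 3*(-8) + (((2*6**2)*(-5/3))*5)*155 = -24 + (((2*36)*(-5/3))*5)*155 = -24 + ((72*(-5/3))*5)*155 = -24 - 120*5*155 = -24 - 600*155 = -24 - 93000 = -93024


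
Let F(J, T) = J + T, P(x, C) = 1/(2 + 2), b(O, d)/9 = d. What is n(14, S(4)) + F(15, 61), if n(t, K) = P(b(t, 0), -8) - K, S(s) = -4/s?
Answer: 309/4 ≈ 77.250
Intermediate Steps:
b(O, d) = 9*d
P(x, C) = ¼ (P(x, C) = 1/4 = ¼)
n(t, K) = ¼ - K
n(14, S(4)) + F(15, 61) = (¼ - (-4)/4) + (15 + 61) = (¼ - (-4)/4) + 76 = (¼ - 1*(-1)) + 76 = (¼ + 1) + 76 = 5/4 + 76 = 309/4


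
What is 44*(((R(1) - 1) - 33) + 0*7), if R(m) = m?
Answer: -1452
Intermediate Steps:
44*(((R(1) - 1) - 33) + 0*7) = 44*(((1 - 1) - 33) + 0*7) = 44*((0 - 33) + 0) = 44*(-33 + 0) = 44*(-33) = -1452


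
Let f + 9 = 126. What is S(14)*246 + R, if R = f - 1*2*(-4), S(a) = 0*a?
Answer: 125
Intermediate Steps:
f = 117 (f = -9 + 126 = 117)
S(a) = 0
R = 125 (R = 117 - 1*2*(-4) = 117 - 2*(-4) = 117 - 1*(-8) = 117 + 8 = 125)
S(14)*246 + R = 0*246 + 125 = 0 + 125 = 125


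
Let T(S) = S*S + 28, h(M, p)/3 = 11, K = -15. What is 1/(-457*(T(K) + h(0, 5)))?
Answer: -1/130702 ≈ -7.6510e-6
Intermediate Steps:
h(M, p) = 33 (h(M, p) = 3*11 = 33)
T(S) = 28 + S**2 (T(S) = S**2 + 28 = 28 + S**2)
1/(-457*(T(K) + h(0, 5))) = 1/(-457*((28 + (-15)**2) + 33)) = 1/(-457*((28 + 225) + 33)) = 1/(-457*(253 + 33)) = 1/(-457*286) = 1/(-130702) = -1/130702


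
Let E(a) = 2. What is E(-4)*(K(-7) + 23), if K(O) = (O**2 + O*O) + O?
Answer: 228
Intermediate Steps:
K(O) = O + 2*O**2 (K(O) = (O**2 + O**2) + O = 2*O**2 + O = O + 2*O**2)
E(-4)*(K(-7) + 23) = 2*(-7*(1 + 2*(-7)) + 23) = 2*(-7*(1 - 14) + 23) = 2*(-7*(-13) + 23) = 2*(91 + 23) = 2*114 = 228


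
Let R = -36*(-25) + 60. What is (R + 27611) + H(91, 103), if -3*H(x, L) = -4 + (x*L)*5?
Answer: 38852/3 ≈ 12951.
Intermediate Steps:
R = 960 (R = 900 + 60 = 960)
H(x, L) = 4/3 - 5*L*x/3 (H(x, L) = -(-4 + (x*L)*5)/3 = -(-4 + (L*x)*5)/3 = -(-4 + 5*L*x)/3 = 4/3 - 5*L*x/3)
(R + 27611) + H(91, 103) = (960 + 27611) + (4/3 - 5/3*103*91) = 28571 + (4/3 - 46865/3) = 28571 - 46861/3 = 38852/3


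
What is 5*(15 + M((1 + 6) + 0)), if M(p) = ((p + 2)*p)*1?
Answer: 390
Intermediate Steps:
M(p) = p*(2 + p) (M(p) = ((2 + p)*p)*1 = (p*(2 + p))*1 = p*(2 + p))
5*(15 + M((1 + 6) + 0)) = 5*(15 + ((1 + 6) + 0)*(2 + ((1 + 6) + 0))) = 5*(15 + (7 + 0)*(2 + (7 + 0))) = 5*(15 + 7*(2 + 7)) = 5*(15 + 7*9) = 5*(15 + 63) = 5*78 = 390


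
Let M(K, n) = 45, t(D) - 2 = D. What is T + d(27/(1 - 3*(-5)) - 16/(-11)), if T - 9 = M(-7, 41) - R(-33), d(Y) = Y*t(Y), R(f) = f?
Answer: 3195377/30976 ≈ 103.16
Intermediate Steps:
t(D) = 2 + D
d(Y) = Y*(2 + Y)
T = 87 (T = 9 + (45 - 1*(-33)) = 9 + (45 + 33) = 9 + 78 = 87)
T + d(27/(1 - 3*(-5)) - 16/(-11)) = 87 + (27/(1 - 3*(-5)) - 16/(-11))*(2 + (27/(1 - 3*(-5)) - 16/(-11))) = 87 + (27/(1 + 15) - 16*(-1/11))*(2 + (27/(1 + 15) - 16*(-1/11))) = 87 + (27/16 + 16/11)*(2 + (27/16 + 16/11)) = 87 + 553*(2 + 553/176)/176 = 87 + (553/176)*(905/176) = 87 + 500465/30976 = 3195377/30976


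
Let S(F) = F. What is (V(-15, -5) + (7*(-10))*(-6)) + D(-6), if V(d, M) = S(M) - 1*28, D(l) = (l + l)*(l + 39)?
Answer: -9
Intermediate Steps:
D(l) = 2*l*(39 + l) (D(l) = (2*l)*(39 + l) = 2*l*(39 + l))
V(d, M) = -28 + M (V(d, M) = M - 1*28 = M - 28 = -28 + M)
(V(-15, -5) + (7*(-10))*(-6)) + D(-6) = ((-28 - 5) + (7*(-10))*(-6)) + 2*(-6)*(39 - 6) = (-33 - 70*(-6)) + 2*(-6)*33 = (-33 + 420) - 396 = 387 - 396 = -9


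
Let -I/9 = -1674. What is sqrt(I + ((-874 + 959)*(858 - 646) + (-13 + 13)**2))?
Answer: sqrt(33086) ≈ 181.90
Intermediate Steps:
I = 15066 (I = -9*(-1674) = 15066)
sqrt(I + ((-874 + 959)*(858 - 646) + (-13 + 13)**2)) = sqrt(15066 + ((-874 + 959)*(858 - 646) + (-13 + 13)**2)) = sqrt(15066 + (85*212 + 0**2)) = sqrt(15066 + (18020 + 0)) = sqrt(15066 + 18020) = sqrt(33086)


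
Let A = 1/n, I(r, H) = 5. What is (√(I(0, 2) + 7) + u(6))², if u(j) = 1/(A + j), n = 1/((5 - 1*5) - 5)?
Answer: 13 + 4*√3 ≈ 19.928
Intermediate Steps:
n = -⅕ (n = 1/((5 - 5) - 5) = 1/(0 - 5) = 1/(-5) = -⅕ ≈ -0.20000)
A = -5 (A = 1/(-⅕) = -5)
u(j) = 1/(-5 + j)
(√(I(0, 2) + 7) + u(6))² = (√(5 + 7) + 1/(-5 + 6))² = (√12 + 1/1)² = (2*√3 + 1)² = (1 + 2*√3)²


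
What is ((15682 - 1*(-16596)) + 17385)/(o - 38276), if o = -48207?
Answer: -49663/86483 ≈ -0.57425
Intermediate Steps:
((15682 - 1*(-16596)) + 17385)/(o - 38276) = ((15682 - 1*(-16596)) + 17385)/(-48207 - 38276) = ((15682 + 16596) + 17385)/(-86483) = (32278 + 17385)*(-1/86483) = 49663*(-1/86483) = -49663/86483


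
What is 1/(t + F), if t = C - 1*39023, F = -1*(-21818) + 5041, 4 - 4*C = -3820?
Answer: -1/11208 ≈ -8.9222e-5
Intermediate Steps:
C = 956 (C = 1 - ¼*(-3820) = 1 + 955 = 956)
F = 26859 (F = 21818 + 5041 = 26859)
t = -38067 (t = 956 - 1*39023 = 956 - 39023 = -38067)
1/(t + F) = 1/(-38067 + 26859) = 1/(-11208) = -1/11208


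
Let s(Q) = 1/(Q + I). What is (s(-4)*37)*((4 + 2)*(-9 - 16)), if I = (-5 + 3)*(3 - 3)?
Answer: 2775/2 ≈ 1387.5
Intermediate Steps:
I = 0 (I = -2*0 = 0)
s(Q) = 1/Q (s(Q) = 1/(Q + 0) = 1/Q)
(s(-4)*37)*((4 + 2)*(-9 - 16)) = (37/(-4))*((4 + 2)*(-9 - 16)) = (-1/4*37)*(6*(-25)) = -37/4*(-150) = 2775/2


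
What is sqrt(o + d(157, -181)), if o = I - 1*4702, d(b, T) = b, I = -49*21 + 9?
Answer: I*sqrt(5565) ≈ 74.599*I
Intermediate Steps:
I = -1020 (I = -1029 + 9 = -1020)
o = -5722 (o = -1020 - 1*4702 = -1020 - 4702 = -5722)
sqrt(o + d(157, -181)) = sqrt(-5722 + 157) = sqrt(-5565) = I*sqrt(5565)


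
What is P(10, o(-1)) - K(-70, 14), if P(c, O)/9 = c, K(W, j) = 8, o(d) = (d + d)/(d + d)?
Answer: 82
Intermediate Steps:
o(d) = 1 (o(d) = (2*d)/((2*d)) = (2*d)*(1/(2*d)) = 1)
P(c, O) = 9*c
P(10, o(-1)) - K(-70, 14) = 9*10 - 1*8 = 90 - 8 = 82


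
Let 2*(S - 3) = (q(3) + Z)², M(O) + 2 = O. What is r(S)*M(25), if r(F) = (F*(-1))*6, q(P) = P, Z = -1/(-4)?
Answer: -18285/16 ≈ -1142.8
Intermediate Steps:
Z = ¼ (Z = -1*(-¼) = ¼ ≈ 0.25000)
M(O) = -2 + O
S = 265/32 (S = 3 + (3 + ¼)²/2 = 3 + (13/4)²/2 = 3 + (½)*(169/16) = 3 + 169/32 = 265/32 ≈ 8.2813)
r(F) = -6*F (r(F) = -F*6 = -6*F)
r(S)*M(25) = (-6*265/32)*(-2 + 25) = -795/16*23 = -18285/16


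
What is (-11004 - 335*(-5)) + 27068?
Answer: 17739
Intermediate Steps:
(-11004 - 335*(-5)) + 27068 = (-11004 + 1675) + 27068 = -9329 + 27068 = 17739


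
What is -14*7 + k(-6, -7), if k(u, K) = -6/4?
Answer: -199/2 ≈ -99.500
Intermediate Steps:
k(u, K) = -3/2 (k(u, K) = -6*¼ = -3/2)
-14*7 + k(-6, -7) = -14*7 - 3/2 = -98 - 3/2 = -199/2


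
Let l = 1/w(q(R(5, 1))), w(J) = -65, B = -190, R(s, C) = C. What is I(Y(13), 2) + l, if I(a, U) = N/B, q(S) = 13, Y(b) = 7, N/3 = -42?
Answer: 160/247 ≈ 0.64777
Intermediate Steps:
N = -126 (N = 3*(-42) = -126)
I(a, U) = 63/95 (I(a, U) = -126/(-190) = -126*(-1/190) = 63/95)
l = -1/65 (l = 1/(-65) = -1/65 ≈ -0.015385)
I(Y(13), 2) + l = 63/95 - 1/65 = 160/247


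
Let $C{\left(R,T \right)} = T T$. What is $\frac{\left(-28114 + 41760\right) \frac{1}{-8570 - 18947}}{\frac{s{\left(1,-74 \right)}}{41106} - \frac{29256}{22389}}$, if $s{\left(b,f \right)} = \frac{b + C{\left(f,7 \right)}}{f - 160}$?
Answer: $\frac{28811174764788}{75916934367379} \approx 0.37951$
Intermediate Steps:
$C{\left(R,T \right)} = T^{2}$
$s{\left(b,f \right)} = \frac{49 + b}{-160 + f}$ ($s{\left(b,f \right)} = \frac{b + 7^{2}}{f - 160} = \frac{b + 49}{-160 + f} = \frac{49 + b}{-160 + f}$)
$\frac{\left(-28114 + 41760\right) \frac{1}{-8570 - 18947}}{\frac{s{\left(1,-74 \right)}}{41106} - \frac{29256}{22389}} = \frac{\left(-28114 + 41760\right) \frac{1}{-8570 - 18947}}{\frac{\frac{1}{-160 - 74} \left(49 + 1\right)}{41106} - \frac{29256}{22389}} = \frac{13646 \frac{1}{-27517}}{\frac{1}{-234} \cdot 50 \cdot \frac{1}{41106} - \frac{9752}{7463}} = \frac{13646 \left(- \frac{1}{27517}\right)}{\left(- \frac{1}{234}\right) 50 \cdot \frac{1}{41106} - \frac{9752}{7463}} = - \frac{13646}{27517 \left(\left(- \frac{25}{117}\right) \frac{1}{41106} - \frac{9752}{7463}\right)} = - \frac{13646}{27517 \left(- \frac{25}{4809402} - \frac{9752}{7463}\right)} = - \frac{13646}{27517 \left(- \frac{2758910287}{2111327478}\right)} = \left(- \frac{13646}{27517}\right) \left(- \frac{2111327478}{2758910287}\right) = \frac{28811174764788}{75916934367379}$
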